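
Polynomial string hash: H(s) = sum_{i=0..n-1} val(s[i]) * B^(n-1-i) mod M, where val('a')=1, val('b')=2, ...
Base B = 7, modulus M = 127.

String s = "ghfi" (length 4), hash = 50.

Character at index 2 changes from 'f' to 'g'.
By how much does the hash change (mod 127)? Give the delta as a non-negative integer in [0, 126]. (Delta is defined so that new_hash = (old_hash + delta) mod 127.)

Answer: 7

Derivation:
Delta formula: (val(new) - val(old)) * B^(n-1-k) mod M
  val('g') - val('f') = 7 - 6 = 1
  B^(n-1-k) = 7^1 mod 127 = 7
  Delta = 1 * 7 mod 127 = 7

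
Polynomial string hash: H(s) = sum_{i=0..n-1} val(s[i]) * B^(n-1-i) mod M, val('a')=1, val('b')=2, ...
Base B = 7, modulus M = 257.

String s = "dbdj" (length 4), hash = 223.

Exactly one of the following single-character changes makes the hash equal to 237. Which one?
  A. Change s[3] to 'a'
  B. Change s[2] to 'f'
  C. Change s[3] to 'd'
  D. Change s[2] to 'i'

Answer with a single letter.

Answer: B

Derivation:
Option A: s[3]='j'->'a', delta=(1-10)*7^0 mod 257 = 248, hash=223+248 mod 257 = 214
Option B: s[2]='d'->'f', delta=(6-4)*7^1 mod 257 = 14, hash=223+14 mod 257 = 237 <-- target
Option C: s[3]='j'->'d', delta=(4-10)*7^0 mod 257 = 251, hash=223+251 mod 257 = 217
Option D: s[2]='d'->'i', delta=(9-4)*7^1 mod 257 = 35, hash=223+35 mod 257 = 1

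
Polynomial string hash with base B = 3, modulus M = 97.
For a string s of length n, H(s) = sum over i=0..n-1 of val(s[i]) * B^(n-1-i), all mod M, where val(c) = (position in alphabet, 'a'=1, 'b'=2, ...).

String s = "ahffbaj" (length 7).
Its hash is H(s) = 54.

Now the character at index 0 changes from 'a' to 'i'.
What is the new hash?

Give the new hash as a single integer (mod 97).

Answer: 66

Derivation:
val('a') = 1, val('i') = 9
Position k = 0, exponent = n-1-k = 6
B^6 mod M = 3^6 mod 97 = 50
Delta = (9 - 1) * 50 mod 97 = 12
New hash = (54 + 12) mod 97 = 66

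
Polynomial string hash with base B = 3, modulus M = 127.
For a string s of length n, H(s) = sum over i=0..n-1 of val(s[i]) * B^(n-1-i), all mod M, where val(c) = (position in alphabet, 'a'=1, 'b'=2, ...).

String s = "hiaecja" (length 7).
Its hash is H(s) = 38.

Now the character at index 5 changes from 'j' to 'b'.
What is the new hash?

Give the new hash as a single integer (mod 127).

val('j') = 10, val('b') = 2
Position k = 5, exponent = n-1-k = 1
B^1 mod M = 3^1 mod 127 = 3
Delta = (2 - 10) * 3 mod 127 = 103
New hash = (38 + 103) mod 127 = 14

Answer: 14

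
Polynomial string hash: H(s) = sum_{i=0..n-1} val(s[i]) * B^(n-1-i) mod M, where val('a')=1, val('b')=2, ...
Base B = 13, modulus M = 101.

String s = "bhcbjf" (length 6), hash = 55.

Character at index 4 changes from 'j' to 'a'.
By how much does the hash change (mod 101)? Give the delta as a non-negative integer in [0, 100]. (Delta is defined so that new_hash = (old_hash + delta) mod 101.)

Delta formula: (val(new) - val(old)) * B^(n-1-k) mod M
  val('a') - val('j') = 1 - 10 = -9
  B^(n-1-k) = 13^1 mod 101 = 13
  Delta = -9 * 13 mod 101 = 85

Answer: 85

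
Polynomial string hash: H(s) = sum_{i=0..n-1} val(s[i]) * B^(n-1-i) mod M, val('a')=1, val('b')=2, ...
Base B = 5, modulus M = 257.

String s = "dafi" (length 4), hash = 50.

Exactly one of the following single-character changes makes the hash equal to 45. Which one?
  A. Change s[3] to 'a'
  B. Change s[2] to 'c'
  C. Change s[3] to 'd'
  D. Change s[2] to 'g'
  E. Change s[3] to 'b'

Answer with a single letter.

Option A: s[3]='i'->'a', delta=(1-9)*5^0 mod 257 = 249, hash=50+249 mod 257 = 42
Option B: s[2]='f'->'c', delta=(3-6)*5^1 mod 257 = 242, hash=50+242 mod 257 = 35
Option C: s[3]='i'->'d', delta=(4-9)*5^0 mod 257 = 252, hash=50+252 mod 257 = 45 <-- target
Option D: s[2]='f'->'g', delta=(7-6)*5^1 mod 257 = 5, hash=50+5 mod 257 = 55
Option E: s[3]='i'->'b', delta=(2-9)*5^0 mod 257 = 250, hash=50+250 mod 257 = 43

Answer: C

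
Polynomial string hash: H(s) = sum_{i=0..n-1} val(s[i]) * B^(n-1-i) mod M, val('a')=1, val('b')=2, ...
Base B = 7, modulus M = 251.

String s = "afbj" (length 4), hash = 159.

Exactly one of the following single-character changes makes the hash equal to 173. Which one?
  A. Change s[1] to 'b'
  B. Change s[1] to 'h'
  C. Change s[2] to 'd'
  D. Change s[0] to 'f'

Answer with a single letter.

Answer: C

Derivation:
Option A: s[1]='f'->'b', delta=(2-6)*7^2 mod 251 = 55, hash=159+55 mod 251 = 214
Option B: s[1]='f'->'h', delta=(8-6)*7^2 mod 251 = 98, hash=159+98 mod 251 = 6
Option C: s[2]='b'->'d', delta=(4-2)*7^1 mod 251 = 14, hash=159+14 mod 251 = 173 <-- target
Option D: s[0]='a'->'f', delta=(6-1)*7^3 mod 251 = 209, hash=159+209 mod 251 = 117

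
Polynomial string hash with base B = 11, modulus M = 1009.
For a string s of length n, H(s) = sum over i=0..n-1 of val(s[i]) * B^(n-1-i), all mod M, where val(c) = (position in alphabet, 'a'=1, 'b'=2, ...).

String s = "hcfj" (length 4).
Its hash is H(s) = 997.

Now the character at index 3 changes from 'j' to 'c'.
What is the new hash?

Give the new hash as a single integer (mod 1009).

Answer: 990

Derivation:
val('j') = 10, val('c') = 3
Position k = 3, exponent = n-1-k = 0
B^0 mod M = 11^0 mod 1009 = 1
Delta = (3 - 10) * 1 mod 1009 = 1002
New hash = (997 + 1002) mod 1009 = 990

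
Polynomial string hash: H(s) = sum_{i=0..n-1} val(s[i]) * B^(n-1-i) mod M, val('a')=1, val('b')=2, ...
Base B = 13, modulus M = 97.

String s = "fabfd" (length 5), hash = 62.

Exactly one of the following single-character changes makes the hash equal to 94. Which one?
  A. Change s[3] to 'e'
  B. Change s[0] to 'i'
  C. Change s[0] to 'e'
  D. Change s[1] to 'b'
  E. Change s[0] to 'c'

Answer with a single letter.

Option A: s[3]='f'->'e', delta=(5-6)*13^1 mod 97 = 84, hash=62+84 mod 97 = 49
Option B: s[0]='f'->'i', delta=(9-6)*13^4 mod 97 = 32, hash=62+32 mod 97 = 94 <-- target
Option C: s[0]='f'->'e', delta=(5-6)*13^4 mod 97 = 54, hash=62+54 mod 97 = 19
Option D: s[1]='a'->'b', delta=(2-1)*13^3 mod 97 = 63, hash=62+63 mod 97 = 28
Option E: s[0]='f'->'c', delta=(3-6)*13^4 mod 97 = 65, hash=62+65 mod 97 = 30

Answer: B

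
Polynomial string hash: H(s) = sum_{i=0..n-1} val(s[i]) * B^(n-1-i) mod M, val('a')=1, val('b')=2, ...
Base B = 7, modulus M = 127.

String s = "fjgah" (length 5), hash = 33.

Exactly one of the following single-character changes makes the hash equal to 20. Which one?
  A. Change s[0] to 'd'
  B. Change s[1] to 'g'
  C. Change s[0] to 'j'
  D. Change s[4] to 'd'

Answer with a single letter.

Option A: s[0]='f'->'d', delta=(4-6)*7^4 mod 127 = 24, hash=33+24 mod 127 = 57
Option B: s[1]='j'->'g', delta=(7-10)*7^3 mod 127 = 114, hash=33+114 mod 127 = 20 <-- target
Option C: s[0]='f'->'j', delta=(10-6)*7^4 mod 127 = 79, hash=33+79 mod 127 = 112
Option D: s[4]='h'->'d', delta=(4-8)*7^0 mod 127 = 123, hash=33+123 mod 127 = 29

Answer: B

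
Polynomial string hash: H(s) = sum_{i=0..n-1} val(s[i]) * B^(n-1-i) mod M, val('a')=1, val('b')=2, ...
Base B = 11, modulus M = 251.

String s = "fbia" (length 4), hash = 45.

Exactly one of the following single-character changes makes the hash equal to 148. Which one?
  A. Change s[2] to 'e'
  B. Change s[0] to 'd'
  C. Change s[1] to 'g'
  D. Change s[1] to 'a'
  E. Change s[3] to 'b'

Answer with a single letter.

Option A: s[2]='i'->'e', delta=(5-9)*11^1 mod 251 = 207, hash=45+207 mod 251 = 1
Option B: s[0]='f'->'d', delta=(4-6)*11^3 mod 251 = 99, hash=45+99 mod 251 = 144
Option C: s[1]='b'->'g', delta=(7-2)*11^2 mod 251 = 103, hash=45+103 mod 251 = 148 <-- target
Option D: s[1]='b'->'a', delta=(1-2)*11^2 mod 251 = 130, hash=45+130 mod 251 = 175
Option E: s[3]='a'->'b', delta=(2-1)*11^0 mod 251 = 1, hash=45+1 mod 251 = 46

Answer: C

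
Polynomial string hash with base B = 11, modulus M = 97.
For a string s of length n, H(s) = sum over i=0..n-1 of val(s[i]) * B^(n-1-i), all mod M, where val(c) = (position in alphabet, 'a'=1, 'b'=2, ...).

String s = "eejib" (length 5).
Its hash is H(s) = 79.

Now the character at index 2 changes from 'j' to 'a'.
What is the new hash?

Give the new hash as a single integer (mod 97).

Answer: 57

Derivation:
val('j') = 10, val('a') = 1
Position k = 2, exponent = n-1-k = 2
B^2 mod M = 11^2 mod 97 = 24
Delta = (1 - 10) * 24 mod 97 = 75
New hash = (79 + 75) mod 97 = 57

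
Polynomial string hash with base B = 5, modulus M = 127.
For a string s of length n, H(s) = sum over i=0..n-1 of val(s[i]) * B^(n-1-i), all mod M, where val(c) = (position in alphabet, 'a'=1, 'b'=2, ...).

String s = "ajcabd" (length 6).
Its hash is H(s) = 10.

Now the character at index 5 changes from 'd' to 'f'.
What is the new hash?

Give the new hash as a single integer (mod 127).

val('d') = 4, val('f') = 6
Position k = 5, exponent = n-1-k = 0
B^0 mod M = 5^0 mod 127 = 1
Delta = (6 - 4) * 1 mod 127 = 2
New hash = (10 + 2) mod 127 = 12

Answer: 12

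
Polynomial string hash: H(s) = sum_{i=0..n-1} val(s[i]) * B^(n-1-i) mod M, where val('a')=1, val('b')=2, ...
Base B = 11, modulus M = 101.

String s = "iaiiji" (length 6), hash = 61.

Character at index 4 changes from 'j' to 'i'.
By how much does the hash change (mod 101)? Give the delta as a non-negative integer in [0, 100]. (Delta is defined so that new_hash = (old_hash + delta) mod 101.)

Answer: 90

Derivation:
Delta formula: (val(new) - val(old)) * B^(n-1-k) mod M
  val('i') - val('j') = 9 - 10 = -1
  B^(n-1-k) = 11^1 mod 101 = 11
  Delta = -1 * 11 mod 101 = 90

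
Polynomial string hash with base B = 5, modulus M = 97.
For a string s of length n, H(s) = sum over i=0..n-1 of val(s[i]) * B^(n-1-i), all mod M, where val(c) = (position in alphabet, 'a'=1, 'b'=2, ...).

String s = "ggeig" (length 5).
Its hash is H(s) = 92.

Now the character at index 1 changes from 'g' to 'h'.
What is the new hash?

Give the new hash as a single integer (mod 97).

val('g') = 7, val('h') = 8
Position k = 1, exponent = n-1-k = 3
B^3 mod M = 5^3 mod 97 = 28
Delta = (8 - 7) * 28 mod 97 = 28
New hash = (92 + 28) mod 97 = 23

Answer: 23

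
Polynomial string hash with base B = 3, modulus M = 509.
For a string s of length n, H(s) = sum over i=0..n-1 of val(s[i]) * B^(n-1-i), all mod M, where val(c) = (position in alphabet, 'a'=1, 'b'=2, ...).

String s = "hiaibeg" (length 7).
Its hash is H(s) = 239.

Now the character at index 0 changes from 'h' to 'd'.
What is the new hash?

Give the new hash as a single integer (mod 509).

Answer: 377

Derivation:
val('h') = 8, val('d') = 4
Position k = 0, exponent = n-1-k = 6
B^6 mod M = 3^6 mod 509 = 220
Delta = (4 - 8) * 220 mod 509 = 138
New hash = (239 + 138) mod 509 = 377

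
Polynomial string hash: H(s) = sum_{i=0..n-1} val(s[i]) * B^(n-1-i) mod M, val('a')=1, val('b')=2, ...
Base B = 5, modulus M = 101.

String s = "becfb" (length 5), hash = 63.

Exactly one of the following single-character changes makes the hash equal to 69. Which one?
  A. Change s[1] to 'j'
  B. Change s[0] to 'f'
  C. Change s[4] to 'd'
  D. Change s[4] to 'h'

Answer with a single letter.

Option A: s[1]='e'->'j', delta=(10-5)*5^3 mod 101 = 19, hash=63+19 mod 101 = 82
Option B: s[0]='b'->'f', delta=(6-2)*5^4 mod 101 = 76, hash=63+76 mod 101 = 38
Option C: s[4]='b'->'d', delta=(4-2)*5^0 mod 101 = 2, hash=63+2 mod 101 = 65
Option D: s[4]='b'->'h', delta=(8-2)*5^0 mod 101 = 6, hash=63+6 mod 101 = 69 <-- target

Answer: D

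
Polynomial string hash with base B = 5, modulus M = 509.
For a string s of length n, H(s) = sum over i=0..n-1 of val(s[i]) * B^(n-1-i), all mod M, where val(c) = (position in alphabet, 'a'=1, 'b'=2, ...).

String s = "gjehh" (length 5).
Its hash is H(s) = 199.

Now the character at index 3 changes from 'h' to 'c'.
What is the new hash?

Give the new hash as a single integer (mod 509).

val('h') = 8, val('c') = 3
Position k = 3, exponent = n-1-k = 1
B^1 mod M = 5^1 mod 509 = 5
Delta = (3 - 8) * 5 mod 509 = 484
New hash = (199 + 484) mod 509 = 174

Answer: 174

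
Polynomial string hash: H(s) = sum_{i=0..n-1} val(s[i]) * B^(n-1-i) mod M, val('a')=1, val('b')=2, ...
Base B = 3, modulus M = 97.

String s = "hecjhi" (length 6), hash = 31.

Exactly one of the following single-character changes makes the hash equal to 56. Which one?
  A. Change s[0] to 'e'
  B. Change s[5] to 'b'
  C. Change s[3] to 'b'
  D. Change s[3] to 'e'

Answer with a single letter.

Option A: s[0]='h'->'e', delta=(5-8)*3^5 mod 97 = 47, hash=31+47 mod 97 = 78
Option B: s[5]='i'->'b', delta=(2-9)*3^0 mod 97 = 90, hash=31+90 mod 97 = 24
Option C: s[3]='j'->'b', delta=(2-10)*3^2 mod 97 = 25, hash=31+25 mod 97 = 56 <-- target
Option D: s[3]='j'->'e', delta=(5-10)*3^2 mod 97 = 52, hash=31+52 mod 97 = 83

Answer: C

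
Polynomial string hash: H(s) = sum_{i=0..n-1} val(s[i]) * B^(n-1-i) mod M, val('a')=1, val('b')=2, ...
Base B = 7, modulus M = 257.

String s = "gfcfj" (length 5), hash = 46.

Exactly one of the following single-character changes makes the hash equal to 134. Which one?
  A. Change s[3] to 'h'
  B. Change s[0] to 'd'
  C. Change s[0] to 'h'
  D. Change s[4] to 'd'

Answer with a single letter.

Option A: s[3]='f'->'h', delta=(8-6)*7^1 mod 257 = 14, hash=46+14 mod 257 = 60
Option B: s[0]='g'->'d', delta=(4-7)*7^4 mod 257 = 250, hash=46+250 mod 257 = 39
Option C: s[0]='g'->'h', delta=(8-7)*7^4 mod 257 = 88, hash=46+88 mod 257 = 134 <-- target
Option D: s[4]='j'->'d', delta=(4-10)*7^0 mod 257 = 251, hash=46+251 mod 257 = 40

Answer: C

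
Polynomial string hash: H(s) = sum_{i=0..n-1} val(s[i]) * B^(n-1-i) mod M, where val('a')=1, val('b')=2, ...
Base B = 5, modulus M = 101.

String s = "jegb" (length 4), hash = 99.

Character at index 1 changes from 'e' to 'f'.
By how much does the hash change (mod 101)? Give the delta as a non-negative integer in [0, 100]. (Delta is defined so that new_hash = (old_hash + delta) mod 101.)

Delta formula: (val(new) - val(old)) * B^(n-1-k) mod M
  val('f') - val('e') = 6 - 5 = 1
  B^(n-1-k) = 5^2 mod 101 = 25
  Delta = 1 * 25 mod 101 = 25

Answer: 25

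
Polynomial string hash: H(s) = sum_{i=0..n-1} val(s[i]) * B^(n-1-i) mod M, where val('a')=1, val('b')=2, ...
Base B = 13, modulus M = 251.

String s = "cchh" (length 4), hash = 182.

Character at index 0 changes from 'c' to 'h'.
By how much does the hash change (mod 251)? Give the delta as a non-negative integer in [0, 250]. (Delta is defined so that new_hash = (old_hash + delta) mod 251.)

Answer: 192

Derivation:
Delta formula: (val(new) - val(old)) * B^(n-1-k) mod M
  val('h') - val('c') = 8 - 3 = 5
  B^(n-1-k) = 13^3 mod 251 = 189
  Delta = 5 * 189 mod 251 = 192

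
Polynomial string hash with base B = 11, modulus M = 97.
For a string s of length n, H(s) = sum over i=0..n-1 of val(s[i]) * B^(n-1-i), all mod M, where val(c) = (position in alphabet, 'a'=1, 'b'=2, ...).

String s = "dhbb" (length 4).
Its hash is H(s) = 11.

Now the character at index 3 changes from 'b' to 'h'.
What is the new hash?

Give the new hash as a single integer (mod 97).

Answer: 17

Derivation:
val('b') = 2, val('h') = 8
Position k = 3, exponent = n-1-k = 0
B^0 mod M = 11^0 mod 97 = 1
Delta = (8 - 2) * 1 mod 97 = 6
New hash = (11 + 6) mod 97 = 17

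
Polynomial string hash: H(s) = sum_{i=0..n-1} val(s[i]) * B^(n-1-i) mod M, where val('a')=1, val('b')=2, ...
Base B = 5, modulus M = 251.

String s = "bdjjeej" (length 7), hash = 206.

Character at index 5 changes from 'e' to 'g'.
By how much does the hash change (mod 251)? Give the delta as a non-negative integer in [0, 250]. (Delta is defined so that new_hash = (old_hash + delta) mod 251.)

Answer: 10

Derivation:
Delta formula: (val(new) - val(old)) * B^(n-1-k) mod M
  val('g') - val('e') = 7 - 5 = 2
  B^(n-1-k) = 5^1 mod 251 = 5
  Delta = 2 * 5 mod 251 = 10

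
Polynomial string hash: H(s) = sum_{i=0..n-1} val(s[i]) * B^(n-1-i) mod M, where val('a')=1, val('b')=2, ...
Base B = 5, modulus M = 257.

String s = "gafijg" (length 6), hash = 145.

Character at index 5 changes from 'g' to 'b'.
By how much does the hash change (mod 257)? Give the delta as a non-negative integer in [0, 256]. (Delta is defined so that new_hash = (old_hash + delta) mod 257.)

Delta formula: (val(new) - val(old)) * B^(n-1-k) mod M
  val('b') - val('g') = 2 - 7 = -5
  B^(n-1-k) = 5^0 mod 257 = 1
  Delta = -5 * 1 mod 257 = 252

Answer: 252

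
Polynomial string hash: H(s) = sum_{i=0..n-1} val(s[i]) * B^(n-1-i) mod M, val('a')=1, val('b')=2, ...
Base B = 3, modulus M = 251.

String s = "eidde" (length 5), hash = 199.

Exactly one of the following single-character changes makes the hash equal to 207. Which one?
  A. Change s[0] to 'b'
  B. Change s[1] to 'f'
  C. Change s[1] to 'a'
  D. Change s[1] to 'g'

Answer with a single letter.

Answer: A

Derivation:
Option A: s[0]='e'->'b', delta=(2-5)*3^4 mod 251 = 8, hash=199+8 mod 251 = 207 <-- target
Option B: s[1]='i'->'f', delta=(6-9)*3^3 mod 251 = 170, hash=199+170 mod 251 = 118
Option C: s[1]='i'->'a', delta=(1-9)*3^3 mod 251 = 35, hash=199+35 mod 251 = 234
Option D: s[1]='i'->'g', delta=(7-9)*3^3 mod 251 = 197, hash=199+197 mod 251 = 145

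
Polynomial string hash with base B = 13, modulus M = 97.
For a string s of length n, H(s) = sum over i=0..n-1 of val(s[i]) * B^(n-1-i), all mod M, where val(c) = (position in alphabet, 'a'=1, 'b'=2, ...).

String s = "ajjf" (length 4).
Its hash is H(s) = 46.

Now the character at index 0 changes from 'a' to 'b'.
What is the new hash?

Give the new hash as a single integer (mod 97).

val('a') = 1, val('b') = 2
Position k = 0, exponent = n-1-k = 3
B^3 mod M = 13^3 mod 97 = 63
Delta = (2 - 1) * 63 mod 97 = 63
New hash = (46 + 63) mod 97 = 12

Answer: 12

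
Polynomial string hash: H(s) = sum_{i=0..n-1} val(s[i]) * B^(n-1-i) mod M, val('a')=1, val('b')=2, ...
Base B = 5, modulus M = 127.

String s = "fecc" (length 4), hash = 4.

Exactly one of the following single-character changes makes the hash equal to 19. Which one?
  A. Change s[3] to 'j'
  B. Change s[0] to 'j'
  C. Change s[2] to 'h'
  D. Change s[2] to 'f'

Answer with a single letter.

Answer: D

Derivation:
Option A: s[3]='c'->'j', delta=(10-3)*5^0 mod 127 = 7, hash=4+7 mod 127 = 11
Option B: s[0]='f'->'j', delta=(10-6)*5^3 mod 127 = 119, hash=4+119 mod 127 = 123
Option C: s[2]='c'->'h', delta=(8-3)*5^1 mod 127 = 25, hash=4+25 mod 127 = 29
Option D: s[2]='c'->'f', delta=(6-3)*5^1 mod 127 = 15, hash=4+15 mod 127 = 19 <-- target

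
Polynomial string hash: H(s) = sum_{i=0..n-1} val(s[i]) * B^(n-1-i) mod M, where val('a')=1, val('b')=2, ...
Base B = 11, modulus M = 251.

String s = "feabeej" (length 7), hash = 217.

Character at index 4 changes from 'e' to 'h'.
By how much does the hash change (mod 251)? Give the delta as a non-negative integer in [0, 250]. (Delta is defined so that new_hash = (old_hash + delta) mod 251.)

Answer: 112

Derivation:
Delta formula: (val(new) - val(old)) * B^(n-1-k) mod M
  val('h') - val('e') = 8 - 5 = 3
  B^(n-1-k) = 11^2 mod 251 = 121
  Delta = 3 * 121 mod 251 = 112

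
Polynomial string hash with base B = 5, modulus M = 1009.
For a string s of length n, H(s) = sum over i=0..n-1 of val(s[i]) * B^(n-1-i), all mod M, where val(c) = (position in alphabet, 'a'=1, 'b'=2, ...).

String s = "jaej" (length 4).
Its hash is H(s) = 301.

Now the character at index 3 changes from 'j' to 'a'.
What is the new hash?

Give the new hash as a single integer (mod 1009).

Answer: 292

Derivation:
val('j') = 10, val('a') = 1
Position k = 3, exponent = n-1-k = 0
B^0 mod M = 5^0 mod 1009 = 1
Delta = (1 - 10) * 1 mod 1009 = 1000
New hash = (301 + 1000) mod 1009 = 292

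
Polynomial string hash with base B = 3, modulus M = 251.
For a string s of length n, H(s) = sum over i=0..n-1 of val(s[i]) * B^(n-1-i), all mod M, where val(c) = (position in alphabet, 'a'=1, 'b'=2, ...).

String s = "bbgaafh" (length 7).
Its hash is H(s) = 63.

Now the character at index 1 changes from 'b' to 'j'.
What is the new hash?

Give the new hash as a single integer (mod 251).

val('b') = 2, val('j') = 10
Position k = 1, exponent = n-1-k = 5
B^5 mod M = 3^5 mod 251 = 243
Delta = (10 - 2) * 243 mod 251 = 187
New hash = (63 + 187) mod 251 = 250

Answer: 250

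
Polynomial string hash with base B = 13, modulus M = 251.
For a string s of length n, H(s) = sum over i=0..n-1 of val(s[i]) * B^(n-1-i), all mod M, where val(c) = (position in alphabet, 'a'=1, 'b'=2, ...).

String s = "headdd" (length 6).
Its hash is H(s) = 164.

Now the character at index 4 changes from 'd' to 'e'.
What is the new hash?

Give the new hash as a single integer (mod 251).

Answer: 177

Derivation:
val('d') = 4, val('e') = 5
Position k = 4, exponent = n-1-k = 1
B^1 mod M = 13^1 mod 251 = 13
Delta = (5 - 4) * 13 mod 251 = 13
New hash = (164 + 13) mod 251 = 177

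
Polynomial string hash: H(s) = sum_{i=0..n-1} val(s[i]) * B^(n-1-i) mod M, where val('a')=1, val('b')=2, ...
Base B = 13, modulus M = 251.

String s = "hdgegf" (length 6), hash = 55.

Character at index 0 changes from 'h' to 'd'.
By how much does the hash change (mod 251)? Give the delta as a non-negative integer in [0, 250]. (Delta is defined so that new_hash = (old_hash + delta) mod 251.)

Delta formula: (val(new) - val(old)) * B^(n-1-k) mod M
  val('d') - val('h') = 4 - 8 = -4
  B^(n-1-k) = 13^5 mod 251 = 64
  Delta = -4 * 64 mod 251 = 246

Answer: 246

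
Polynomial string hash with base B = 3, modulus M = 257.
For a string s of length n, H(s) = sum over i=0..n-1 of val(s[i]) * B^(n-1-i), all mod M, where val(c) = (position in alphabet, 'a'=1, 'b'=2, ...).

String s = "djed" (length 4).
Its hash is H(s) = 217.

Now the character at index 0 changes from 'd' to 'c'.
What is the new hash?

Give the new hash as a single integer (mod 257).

Answer: 190

Derivation:
val('d') = 4, val('c') = 3
Position k = 0, exponent = n-1-k = 3
B^3 mod M = 3^3 mod 257 = 27
Delta = (3 - 4) * 27 mod 257 = 230
New hash = (217 + 230) mod 257 = 190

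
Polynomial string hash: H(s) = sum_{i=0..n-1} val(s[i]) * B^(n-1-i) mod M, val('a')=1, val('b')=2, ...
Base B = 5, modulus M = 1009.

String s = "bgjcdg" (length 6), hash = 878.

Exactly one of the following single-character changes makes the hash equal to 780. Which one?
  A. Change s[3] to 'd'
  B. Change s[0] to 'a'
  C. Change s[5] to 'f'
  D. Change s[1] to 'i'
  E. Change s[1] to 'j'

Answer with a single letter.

Option A: s[3]='c'->'d', delta=(4-3)*5^2 mod 1009 = 25, hash=878+25 mod 1009 = 903
Option B: s[0]='b'->'a', delta=(1-2)*5^5 mod 1009 = 911, hash=878+911 mod 1009 = 780 <-- target
Option C: s[5]='g'->'f', delta=(6-7)*5^0 mod 1009 = 1008, hash=878+1008 mod 1009 = 877
Option D: s[1]='g'->'i', delta=(9-7)*5^4 mod 1009 = 241, hash=878+241 mod 1009 = 110
Option E: s[1]='g'->'j', delta=(10-7)*5^4 mod 1009 = 866, hash=878+866 mod 1009 = 735

Answer: B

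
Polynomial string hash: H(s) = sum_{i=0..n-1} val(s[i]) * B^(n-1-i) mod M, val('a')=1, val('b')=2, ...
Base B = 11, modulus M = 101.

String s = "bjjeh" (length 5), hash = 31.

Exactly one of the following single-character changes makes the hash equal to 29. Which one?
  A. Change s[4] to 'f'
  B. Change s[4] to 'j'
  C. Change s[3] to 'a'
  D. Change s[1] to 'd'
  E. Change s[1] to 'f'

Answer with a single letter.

Answer: A

Derivation:
Option A: s[4]='h'->'f', delta=(6-8)*11^0 mod 101 = 99, hash=31+99 mod 101 = 29 <-- target
Option B: s[4]='h'->'j', delta=(10-8)*11^0 mod 101 = 2, hash=31+2 mod 101 = 33
Option C: s[3]='e'->'a', delta=(1-5)*11^1 mod 101 = 57, hash=31+57 mod 101 = 88
Option D: s[1]='j'->'d', delta=(4-10)*11^3 mod 101 = 94, hash=31+94 mod 101 = 24
Option E: s[1]='j'->'f', delta=(6-10)*11^3 mod 101 = 29, hash=31+29 mod 101 = 60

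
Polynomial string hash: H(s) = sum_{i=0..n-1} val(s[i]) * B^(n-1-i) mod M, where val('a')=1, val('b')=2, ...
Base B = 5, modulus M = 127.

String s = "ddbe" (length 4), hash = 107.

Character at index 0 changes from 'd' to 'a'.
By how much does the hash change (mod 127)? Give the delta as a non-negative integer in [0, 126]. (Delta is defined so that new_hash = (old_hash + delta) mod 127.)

Delta formula: (val(new) - val(old)) * B^(n-1-k) mod M
  val('a') - val('d') = 1 - 4 = -3
  B^(n-1-k) = 5^3 mod 127 = 125
  Delta = -3 * 125 mod 127 = 6

Answer: 6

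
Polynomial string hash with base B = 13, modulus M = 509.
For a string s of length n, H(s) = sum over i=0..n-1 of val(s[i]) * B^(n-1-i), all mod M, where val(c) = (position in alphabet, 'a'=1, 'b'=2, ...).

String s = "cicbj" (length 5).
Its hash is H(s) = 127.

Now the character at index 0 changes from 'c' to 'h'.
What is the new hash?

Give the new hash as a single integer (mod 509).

Answer: 412

Derivation:
val('c') = 3, val('h') = 8
Position k = 0, exponent = n-1-k = 4
B^4 mod M = 13^4 mod 509 = 57
Delta = (8 - 3) * 57 mod 509 = 285
New hash = (127 + 285) mod 509 = 412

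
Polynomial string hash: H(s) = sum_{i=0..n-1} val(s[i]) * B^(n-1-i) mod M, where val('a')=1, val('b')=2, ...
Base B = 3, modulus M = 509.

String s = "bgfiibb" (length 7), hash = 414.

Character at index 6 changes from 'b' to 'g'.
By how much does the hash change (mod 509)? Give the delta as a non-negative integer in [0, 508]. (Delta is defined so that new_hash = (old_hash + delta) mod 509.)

Delta formula: (val(new) - val(old)) * B^(n-1-k) mod M
  val('g') - val('b') = 7 - 2 = 5
  B^(n-1-k) = 3^0 mod 509 = 1
  Delta = 5 * 1 mod 509 = 5

Answer: 5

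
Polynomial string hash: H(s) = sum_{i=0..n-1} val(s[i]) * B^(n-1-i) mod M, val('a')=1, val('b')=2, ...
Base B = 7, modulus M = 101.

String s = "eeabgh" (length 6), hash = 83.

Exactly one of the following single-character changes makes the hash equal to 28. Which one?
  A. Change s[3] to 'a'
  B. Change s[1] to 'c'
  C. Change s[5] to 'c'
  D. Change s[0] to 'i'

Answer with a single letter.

Option A: s[3]='b'->'a', delta=(1-2)*7^2 mod 101 = 52, hash=83+52 mod 101 = 34
Option B: s[1]='e'->'c', delta=(3-5)*7^4 mod 101 = 46, hash=83+46 mod 101 = 28 <-- target
Option C: s[5]='h'->'c', delta=(3-8)*7^0 mod 101 = 96, hash=83+96 mod 101 = 78
Option D: s[0]='e'->'i', delta=(9-5)*7^5 mod 101 = 63, hash=83+63 mod 101 = 45

Answer: B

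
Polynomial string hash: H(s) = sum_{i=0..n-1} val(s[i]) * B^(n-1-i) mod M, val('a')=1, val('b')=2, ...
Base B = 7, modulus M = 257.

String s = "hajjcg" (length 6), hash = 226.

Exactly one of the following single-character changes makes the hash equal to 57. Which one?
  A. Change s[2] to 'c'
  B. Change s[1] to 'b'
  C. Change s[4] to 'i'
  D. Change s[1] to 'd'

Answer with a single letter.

Answer: B

Derivation:
Option A: s[2]='j'->'c', delta=(3-10)*7^3 mod 257 = 169, hash=226+169 mod 257 = 138
Option B: s[1]='a'->'b', delta=(2-1)*7^4 mod 257 = 88, hash=226+88 mod 257 = 57 <-- target
Option C: s[4]='c'->'i', delta=(9-3)*7^1 mod 257 = 42, hash=226+42 mod 257 = 11
Option D: s[1]='a'->'d', delta=(4-1)*7^4 mod 257 = 7, hash=226+7 mod 257 = 233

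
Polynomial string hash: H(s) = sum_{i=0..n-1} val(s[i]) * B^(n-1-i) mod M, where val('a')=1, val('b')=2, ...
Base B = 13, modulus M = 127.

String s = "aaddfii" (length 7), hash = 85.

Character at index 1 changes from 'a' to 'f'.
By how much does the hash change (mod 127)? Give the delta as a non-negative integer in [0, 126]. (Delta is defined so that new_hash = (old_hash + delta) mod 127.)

Delta formula: (val(new) - val(old)) * B^(n-1-k) mod M
  val('f') - val('a') = 6 - 1 = 5
  B^(n-1-k) = 13^5 mod 127 = 72
  Delta = 5 * 72 mod 127 = 106

Answer: 106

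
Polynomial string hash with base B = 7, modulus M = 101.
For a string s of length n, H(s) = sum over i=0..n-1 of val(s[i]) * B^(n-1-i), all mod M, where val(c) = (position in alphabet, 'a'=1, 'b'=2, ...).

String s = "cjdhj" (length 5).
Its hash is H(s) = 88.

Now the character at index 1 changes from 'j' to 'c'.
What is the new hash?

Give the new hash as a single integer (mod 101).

Answer: 10

Derivation:
val('j') = 10, val('c') = 3
Position k = 1, exponent = n-1-k = 3
B^3 mod M = 7^3 mod 101 = 40
Delta = (3 - 10) * 40 mod 101 = 23
New hash = (88 + 23) mod 101 = 10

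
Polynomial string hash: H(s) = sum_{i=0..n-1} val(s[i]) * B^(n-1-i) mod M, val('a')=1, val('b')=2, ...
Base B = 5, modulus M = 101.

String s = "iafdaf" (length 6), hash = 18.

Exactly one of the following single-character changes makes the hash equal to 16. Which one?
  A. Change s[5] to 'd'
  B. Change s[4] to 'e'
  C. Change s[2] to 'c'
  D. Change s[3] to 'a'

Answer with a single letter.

Answer: A

Derivation:
Option A: s[5]='f'->'d', delta=(4-6)*5^0 mod 101 = 99, hash=18+99 mod 101 = 16 <-- target
Option B: s[4]='a'->'e', delta=(5-1)*5^1 mod 101 = 20, hash=18+20 mod 101 = 38
Option C: s[2]='f'->'c', delta=(3-6)*5^3 mod 101 = 29, hash=18+29 mod 101 = 47
Option D: s[3]='d'->'a', delta=(1-4)*5^2 mod 101 = 26, hash=18+26 mod 101 = 44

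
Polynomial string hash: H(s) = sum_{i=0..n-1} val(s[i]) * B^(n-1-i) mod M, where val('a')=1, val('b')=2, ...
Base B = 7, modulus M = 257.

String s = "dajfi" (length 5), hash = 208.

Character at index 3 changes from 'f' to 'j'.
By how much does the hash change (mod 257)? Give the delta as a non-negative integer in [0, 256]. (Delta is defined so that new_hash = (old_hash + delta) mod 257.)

Delta formula: (val(new) - val(old)) * B^(n-1-k) mod M
  val('j') - val('f') = 10 - 6 = 4
  B^(n-1-k) = 7^1 mod 257 = 7
  Delta = 4 * 7 mod 257 = 28

Answer: 28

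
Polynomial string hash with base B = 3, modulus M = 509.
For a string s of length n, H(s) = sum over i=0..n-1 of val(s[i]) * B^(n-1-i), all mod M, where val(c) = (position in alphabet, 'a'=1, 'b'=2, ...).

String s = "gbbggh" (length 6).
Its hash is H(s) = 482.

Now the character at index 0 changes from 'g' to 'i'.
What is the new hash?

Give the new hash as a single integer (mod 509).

val('g') = 7, val('i') = 9
Position k = 0, exponent = n-1-k = 5
B^5 mod M = 3^5 mod 509 = 243
Delta = (9 - 7) * 243 mod 509 = 486
New hash = (482 + 486) mod 509 = 459

Answer: 459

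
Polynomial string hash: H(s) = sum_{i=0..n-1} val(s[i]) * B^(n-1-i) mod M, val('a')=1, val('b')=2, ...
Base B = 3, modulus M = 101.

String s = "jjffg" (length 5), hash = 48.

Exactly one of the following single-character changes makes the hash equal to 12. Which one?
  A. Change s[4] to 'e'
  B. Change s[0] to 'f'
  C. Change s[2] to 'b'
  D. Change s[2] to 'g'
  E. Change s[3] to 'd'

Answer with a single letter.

Answer: C

Derivation:
Option A: s[4]='g'->'e', delta=(5-7)*3^0 mod 101 = 99, hash=48+99 mod 101 = 46
Option B: s[0]='j'->'f', delta=(6-10)*3^4 mod 101 = 80, hash=48+80 mod 101 = 27
Option C: s[2]='f'->'b', delta=(2-6)*3^2 mod 101 = 65, hash=48+65 mod 101 = 12 <-- target
Option D: s[2]='f'->'g', delta=(7-6)*3^2 mod 101 = 9, hash=48+9 mod 101 = 57
Option E: s[3]='f'->'d', delta=(4-6)*3^1 mod 101 = 95, hash=48+95 mod 101 = 42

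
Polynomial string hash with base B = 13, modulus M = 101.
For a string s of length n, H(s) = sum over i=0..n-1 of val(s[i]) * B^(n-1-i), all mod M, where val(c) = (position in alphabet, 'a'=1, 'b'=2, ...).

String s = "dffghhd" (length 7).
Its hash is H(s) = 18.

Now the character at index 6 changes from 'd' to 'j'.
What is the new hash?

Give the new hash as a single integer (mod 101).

val('d') = 4, val('j') = 10
Position k = 6, exponent = n-1-k = 0
B^0 mod M = 13^0 mod 101 = 1
Delta = (10 - 4) * 1 mod 101 = 6
New hash = (18 + 6) mod 101 = 24

Answer: 24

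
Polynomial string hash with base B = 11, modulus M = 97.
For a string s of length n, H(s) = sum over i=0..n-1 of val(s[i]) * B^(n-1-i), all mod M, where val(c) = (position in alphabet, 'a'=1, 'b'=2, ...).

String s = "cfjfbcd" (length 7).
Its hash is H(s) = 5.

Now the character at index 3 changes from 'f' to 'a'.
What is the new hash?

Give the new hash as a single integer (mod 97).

val('f') = 6, val('a') = 1
Position k = 3, exponent = n-1-k = 3
B^3 mod M = 11^3 mod 97 = 70
Delta = (1 - 6) * 70 mod 97 = 38
New hash = (5 + 38) mod 97 = 43

Answer: 43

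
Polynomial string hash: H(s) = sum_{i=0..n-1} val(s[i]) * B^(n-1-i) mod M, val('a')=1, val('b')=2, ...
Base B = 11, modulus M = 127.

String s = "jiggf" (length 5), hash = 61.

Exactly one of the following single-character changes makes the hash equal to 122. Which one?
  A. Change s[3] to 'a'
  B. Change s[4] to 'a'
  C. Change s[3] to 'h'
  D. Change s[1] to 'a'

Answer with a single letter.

Option A: s[3]='g'->'a', delta=(1-7)*11^1 mod 127 = 61, hash=61+61 mod 127 = 122 <-- target
Option B: s[4]='f'->'a', delta=(1-6)*11^0 mod 127 = 122, hash=61+122 mod 127 = 56
Option C: s[3]='g'->'h', delta=(8-7)*11^1 mod 127 = 11, hash=61+11 mod 127 = 72
Option D: s[1]='i'->'a', delta=(1-9)*11^3 mod 127 = 20, hash=61+20 mod 127 = 81

Answer: A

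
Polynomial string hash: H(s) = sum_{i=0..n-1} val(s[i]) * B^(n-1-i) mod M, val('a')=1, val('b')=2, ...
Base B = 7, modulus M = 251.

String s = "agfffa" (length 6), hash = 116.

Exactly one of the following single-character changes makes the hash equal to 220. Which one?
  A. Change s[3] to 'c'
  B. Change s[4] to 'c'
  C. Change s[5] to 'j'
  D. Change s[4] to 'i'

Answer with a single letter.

Option A: s[3]='f'->'c', delta=(3-6)*7^2 mod 251 = 104, hash=116+104 mod 251 = 220 <-- target
Option B: s[4]='f'->'c', delta=(3-6)*7^1 mod 251 = 230, hash=116+230 mod 251 = 95
Option C: s[5]='a'->'j', delta=(10-1)*7^0 mod 251 = 9, hash=116+9 mod 251 = 125
Option D: s[4]='f'->'i', delta=(9-6)*7^1 mod 251 = 21, hash=116+21 mod 251 = 137

Answer: A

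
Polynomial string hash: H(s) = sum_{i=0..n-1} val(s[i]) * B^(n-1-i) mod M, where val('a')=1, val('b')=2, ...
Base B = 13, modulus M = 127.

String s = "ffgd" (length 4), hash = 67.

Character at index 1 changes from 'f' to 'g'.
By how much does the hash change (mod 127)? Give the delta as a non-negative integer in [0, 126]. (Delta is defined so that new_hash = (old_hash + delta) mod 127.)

Delta formula: (val(new) - val(old)) * B^(n-1-k) mod M
  val('g') - val('f') = 7 - 6 = 1
  B^(n-1-k) = 13^2 mod 127 = 42
  Delta = 1 * 42 mod 127 = 42

Answer: 42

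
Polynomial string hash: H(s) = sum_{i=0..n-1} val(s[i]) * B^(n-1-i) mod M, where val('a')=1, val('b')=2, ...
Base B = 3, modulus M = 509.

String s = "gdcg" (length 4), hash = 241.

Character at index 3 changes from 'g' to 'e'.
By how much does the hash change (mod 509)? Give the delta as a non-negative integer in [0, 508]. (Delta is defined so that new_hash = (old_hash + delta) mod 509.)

Answer: 507

Derivation:
Delta formula: (val(new) - val(old)) * B^(n-1-k) mod M
  val('e') - val('g') = 5 - 7 = -2
  B^(n-1-k) = 3^0 mod 509 = 1
  Delta = -2 * 1 mod 509 = 507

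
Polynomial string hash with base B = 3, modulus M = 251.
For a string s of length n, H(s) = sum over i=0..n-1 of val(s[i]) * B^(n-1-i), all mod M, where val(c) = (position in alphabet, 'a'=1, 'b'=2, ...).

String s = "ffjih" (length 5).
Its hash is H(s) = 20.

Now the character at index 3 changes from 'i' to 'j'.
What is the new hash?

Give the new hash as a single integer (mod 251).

Answer: 23

Derivation:
val('i') = 9, val('j') = 10
Position k = 3, exponent = n-1-k = 1
B^1 mod M = 3^1 mod 251 = 3
Delta = (10 - 9) * 3 mod 251 = 3
New hash = (20 + 3) mod 251 = 23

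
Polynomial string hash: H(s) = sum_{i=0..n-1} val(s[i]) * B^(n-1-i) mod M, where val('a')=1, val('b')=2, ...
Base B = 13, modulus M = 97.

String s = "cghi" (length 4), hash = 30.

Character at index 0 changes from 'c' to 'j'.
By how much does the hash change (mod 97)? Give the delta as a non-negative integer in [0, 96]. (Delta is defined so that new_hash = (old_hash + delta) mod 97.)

Delta formula: (val(new) - val(old)) * B^(n-1-k) mod M
  val('j') - val('c') = 10 - 3 = 7
  B^(n-1-k) = 13^3 mod 97 = 63
  Delta = 7 * 63 mod 97 = 53

Answer: 53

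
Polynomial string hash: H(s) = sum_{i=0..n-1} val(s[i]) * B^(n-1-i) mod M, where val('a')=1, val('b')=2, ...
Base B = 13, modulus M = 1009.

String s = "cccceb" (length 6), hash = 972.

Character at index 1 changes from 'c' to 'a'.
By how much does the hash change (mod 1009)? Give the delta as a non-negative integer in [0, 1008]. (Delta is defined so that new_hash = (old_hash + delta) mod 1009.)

Answer: 391

Derivation:
Delta formula: (val(new) - val(old)) * B^(n-1-k) mod M
  val('a') - val('c') = 1 - 3 = -2
  B^(n-1-k) = 13^4 mod 1009 = 309
  Delta = -2 * 309 mod 1009 = 391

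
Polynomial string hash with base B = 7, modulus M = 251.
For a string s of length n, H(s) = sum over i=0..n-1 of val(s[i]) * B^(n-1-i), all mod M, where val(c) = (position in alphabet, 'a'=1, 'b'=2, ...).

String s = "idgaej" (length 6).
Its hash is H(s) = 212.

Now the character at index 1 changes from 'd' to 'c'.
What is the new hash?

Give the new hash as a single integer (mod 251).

val('d') = 4, val('c') = 3
Position k = 1, exponent = n-1-k = 4
B^4 mod M = 7^4 mod 251 = 142
Delta = (3 - 4) * 142 mod 251 = 109
New hash = (212 + 109) mod 251 = 70

Answer: 70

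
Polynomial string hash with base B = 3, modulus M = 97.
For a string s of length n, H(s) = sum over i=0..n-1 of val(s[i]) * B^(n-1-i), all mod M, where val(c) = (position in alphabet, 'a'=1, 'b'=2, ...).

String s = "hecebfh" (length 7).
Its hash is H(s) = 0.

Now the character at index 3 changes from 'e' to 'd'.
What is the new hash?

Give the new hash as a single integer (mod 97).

Answer: 70

Derivation:
val('e') = 5, val('d') = 4
Position k = 3, exponent = n-1-k = 3
B^3 mod M = 3^3 mod 97 = 27
Delta = (4 - 5) * 27 mod 97 = 70
New hash = (0 + 70) mod 97 = 70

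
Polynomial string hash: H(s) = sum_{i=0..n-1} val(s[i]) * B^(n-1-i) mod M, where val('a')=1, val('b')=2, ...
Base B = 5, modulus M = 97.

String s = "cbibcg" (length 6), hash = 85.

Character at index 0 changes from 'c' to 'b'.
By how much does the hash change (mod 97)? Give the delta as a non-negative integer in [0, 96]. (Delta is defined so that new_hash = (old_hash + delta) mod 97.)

Answer: 76

Derivation:
Delta formula: (val(new) - val(old)) * B^(n-1-k) mod M
  val('b') - val('c') = 2 - 3 = -1
  B^(n-1-k) = 5^5 mod 97 = 21
  Delta = -1 * 21 mod 97 = 76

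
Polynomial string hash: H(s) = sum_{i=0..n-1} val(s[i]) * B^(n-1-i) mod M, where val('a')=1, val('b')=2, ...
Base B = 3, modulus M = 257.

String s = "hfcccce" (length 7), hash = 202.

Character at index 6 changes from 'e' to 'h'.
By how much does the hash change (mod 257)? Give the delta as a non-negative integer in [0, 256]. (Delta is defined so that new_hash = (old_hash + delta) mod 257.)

Delta formula: (val(new) - val(old)) * B^(n-1-k) mod M
  val('h') - val('e') = 8 - 5 = 3
  B^(n-1-k) = 3^0 mod 257 = 1
  Delta = 3 * 1 mod 257 = 3

Answer: 3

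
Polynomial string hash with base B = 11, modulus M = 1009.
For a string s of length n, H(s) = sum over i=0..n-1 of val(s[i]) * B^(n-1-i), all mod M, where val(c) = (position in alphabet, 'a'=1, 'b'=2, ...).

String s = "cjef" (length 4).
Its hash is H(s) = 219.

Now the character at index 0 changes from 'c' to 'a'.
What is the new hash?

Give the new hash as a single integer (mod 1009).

Answer: 584

Derivation:
val('c') = 3, val('a') = 1
Position k = 0, exponent = n-1-k = 3
B^3 mod M = 11^3 mod 1009 = 322
Delta = (1 - 3) * 322 mod 1009 = 365
New hash = (219 + 365) mod 1009 = 584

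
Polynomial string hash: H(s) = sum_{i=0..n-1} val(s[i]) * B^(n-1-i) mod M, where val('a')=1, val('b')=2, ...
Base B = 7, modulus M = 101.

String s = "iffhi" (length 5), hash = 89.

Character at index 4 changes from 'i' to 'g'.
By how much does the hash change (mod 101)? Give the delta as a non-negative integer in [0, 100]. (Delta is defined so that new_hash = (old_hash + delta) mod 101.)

Answer: 99

Derivation:
Delta formula: (val(new) - val(old)) * B^(n-1-k) mod M
  val('g') - val('i') = 7 - 9 = -2
  B^(n-1-k) = 7^0 mod 101 = 1
  Delta = -2 * 1 mod 101 = 99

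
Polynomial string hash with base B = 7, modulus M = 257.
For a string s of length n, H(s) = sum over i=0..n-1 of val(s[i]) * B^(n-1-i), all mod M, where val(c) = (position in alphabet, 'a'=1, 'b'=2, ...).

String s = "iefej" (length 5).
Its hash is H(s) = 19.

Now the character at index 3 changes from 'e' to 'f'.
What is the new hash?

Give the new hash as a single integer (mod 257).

val('e') = 5, val('f') = 6
Position k = 3, exponent = n-1-k = 1
B^1 mod M = 7^1 mod 257 = 7
Delta = (6 - 5) * 7 mod 257 = 7
New hash = (19 + 7) mod 257 = 26

Answer: 26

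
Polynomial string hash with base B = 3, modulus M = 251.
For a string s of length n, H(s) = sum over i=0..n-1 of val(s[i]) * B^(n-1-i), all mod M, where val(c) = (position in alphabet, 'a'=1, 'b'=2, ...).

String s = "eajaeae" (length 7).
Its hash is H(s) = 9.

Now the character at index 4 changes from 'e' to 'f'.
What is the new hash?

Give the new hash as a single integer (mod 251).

Answer: 18

Derivation:
val('e') = 5, val('f') = 6
Position k = 4, exponent = n-1-k = 2
B^2 mod M = 3^2 mod 251 = 9
Delta = (6 - 5) * 9 mod 251 = 9
New hash = (9 + 9) mod 251 = 18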